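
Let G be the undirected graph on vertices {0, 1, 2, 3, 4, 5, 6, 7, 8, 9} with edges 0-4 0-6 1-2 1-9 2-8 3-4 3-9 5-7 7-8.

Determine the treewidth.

1

A width-1 tree decomposition is:
Bags: B1 = {0, 6}  B2 = {0, 4}  B3 = {3, 4}  B4 = {3, 9}  B5 = {1, 9}  B6 = {1, 2}  B7 = {2, 8}  B8 = {7, 8}  B9 = {5, 7}
Tree: B1–B2, B2–B3, B3–B4, B4–B5, B5–B6, B6–B7, B7–B8, B8–B9
Every bag has size at most 2, so the width is 2 − 1 = 1 and tw(G) ≤ 1. Since G has at least one edge (e.g. 6–0), it is not an edgeless graph, so tw(G) ≥ 1. Hence tw(G) = 1 exactly.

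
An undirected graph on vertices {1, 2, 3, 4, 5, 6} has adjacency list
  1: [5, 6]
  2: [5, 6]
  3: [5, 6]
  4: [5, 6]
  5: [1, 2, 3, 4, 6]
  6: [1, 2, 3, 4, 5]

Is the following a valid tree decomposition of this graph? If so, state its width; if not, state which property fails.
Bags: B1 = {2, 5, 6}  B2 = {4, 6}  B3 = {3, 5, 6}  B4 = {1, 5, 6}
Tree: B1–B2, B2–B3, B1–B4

A tree decomposition must satisfy three properties: every vertex lies in some bag; for every edge, both endpoints lie together in some bag; and for every vertex, the bags containing it form a connected subtree. Here edge (5,4) lies in no bag, so the decomposition is invalid.

No — edge (5,4) lies in no bag.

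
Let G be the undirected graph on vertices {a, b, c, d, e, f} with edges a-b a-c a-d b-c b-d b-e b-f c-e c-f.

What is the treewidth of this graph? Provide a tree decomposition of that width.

The largest bag has 3 vertices, giving width 2; this decomposition certifies tw(G) ≤ 2. For the lower bound, the 3 vertices {a, b, d} are pairwise adjacent, and any tree decomposition puts a clique entirely inside one bag — forcing width ≥ 2. Combining the bounds, tw(G) = 2.

Treewidth 2.
Bags: B1 = {a, b, c}  B2 = {b, c, f}  B3 = {a, b, d}  B4 = {b, c, e}
Tree: B1–B2, B1–B3, B1–B4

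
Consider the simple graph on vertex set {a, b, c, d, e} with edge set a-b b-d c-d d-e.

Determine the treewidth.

1

A width-1 tree decomposition is:
Bags: B1 = {b, d}  B2 = {d, e}  B3 = {a, b}  B4 = {c, d}
Tree: B1–B2, B1–B3, B2–B4
Each bag holds 2 vertices, so the decomposition has width 1, which upper-bounds the treewidth. Any graph with an edge has treewidth ≥ 1, and G has the edge d–b. Hence tw(G) = 1 exactly.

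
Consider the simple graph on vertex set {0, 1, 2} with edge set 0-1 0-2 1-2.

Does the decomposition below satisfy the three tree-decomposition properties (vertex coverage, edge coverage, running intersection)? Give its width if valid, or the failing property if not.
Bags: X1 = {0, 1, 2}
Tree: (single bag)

Checking the three conditions: (i) the bags cover all of {0, 1, 2}; (ii) for each edge, some bag contains both endpoints; (iii) the bags containing any fixed vertex form a subtree. All hold, so the decomposition is valid with width 3 − 1 = 2.

Yes; width 2.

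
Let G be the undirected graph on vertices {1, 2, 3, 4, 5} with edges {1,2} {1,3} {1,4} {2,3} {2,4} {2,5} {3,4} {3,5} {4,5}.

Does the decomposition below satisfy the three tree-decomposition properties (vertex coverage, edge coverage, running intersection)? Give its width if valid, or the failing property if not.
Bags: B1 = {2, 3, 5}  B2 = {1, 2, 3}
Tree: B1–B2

A tree decomposition must satisfy three properties: every vertex lies in some bag; for every edge, both endpoints lie together in some bag; and for every vertex, the bags containing it form a connected subtree. Here vertex 4 appears in no bag, so the decomposition is invalid.

No — vertex 4 appears in no bag.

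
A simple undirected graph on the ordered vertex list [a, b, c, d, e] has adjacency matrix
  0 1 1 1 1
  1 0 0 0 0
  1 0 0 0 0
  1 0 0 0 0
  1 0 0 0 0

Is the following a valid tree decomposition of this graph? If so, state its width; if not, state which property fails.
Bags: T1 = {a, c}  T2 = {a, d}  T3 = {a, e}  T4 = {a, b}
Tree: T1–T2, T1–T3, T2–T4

Yes; width 1.

Every vertex of G appears in some bag (union = {a, b, c, d, e}); every edge is covered by a bag; and for each vertex v the set of bags containing v is connected in the bag tree. The decomposition is therefore valid. The largest bag has 2 vertices, so the width is 1.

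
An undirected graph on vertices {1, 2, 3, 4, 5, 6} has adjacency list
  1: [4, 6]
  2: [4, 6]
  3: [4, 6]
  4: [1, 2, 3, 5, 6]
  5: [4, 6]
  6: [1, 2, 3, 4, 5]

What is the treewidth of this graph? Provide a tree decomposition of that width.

Each bag holds 3 vertices, so the decomposition has width 2, which upper-bounds the treewidth. Conversely, {1, 4, 6} is a clique of size 3, and the vertices of any clique must share a bag in every tree decomposition; so some bag has ≥ 3 vertices and tw(G) ≥ 2. Combining the bounds, tw(G) = 2.

Treewidth 2.
One optimal decomposition is:
Bags: B1 = {3, 4, 6}  B2 = {1, 4, 6}  B3 = {4, 5, 6}  B4 = {2, 4, 6}
Tree: B1–B2, B2–B3, B3–B4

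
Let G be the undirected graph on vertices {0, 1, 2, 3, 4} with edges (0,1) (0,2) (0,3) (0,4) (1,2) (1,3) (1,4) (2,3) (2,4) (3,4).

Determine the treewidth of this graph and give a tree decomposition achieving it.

Treewidth 4.
Bags: B1 = {0, 1, 2, 3, 4}
Tree: (single bag)

A single bag containing all 5 vertices is trivially a valid decomposition of width 4. On the other hand G contains the 5-clique {0, 1, 2, 3, 4}. A clique must lie in a single bag of any decomposition, so no decomposition can have width below 4. The upper and lower bounds meet at 4, so that is the treewidth.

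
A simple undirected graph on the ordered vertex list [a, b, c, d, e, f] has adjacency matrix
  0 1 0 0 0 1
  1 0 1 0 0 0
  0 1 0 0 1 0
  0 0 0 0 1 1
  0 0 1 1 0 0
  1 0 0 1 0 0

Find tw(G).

2

A width-2 tree decomposition is:
Bags: B1 = {a, b, c}  B2 = {a, c, e}  B3 = {a, d, e}  B4 = {a, d, f}
Tree: B1–B2, B2–B3, B3–B4
The largest bag has 3 vertices, giving width 2; this decomposition certifies tw(G) ≤ 2. For the lower bound, G contains the cycle a–b–c–e–d–f–a, so G is not a forest; only forests have treewidth ≤ 1, hence tw(G) ≥ 2. Combining the bounds, tw(G) = 2.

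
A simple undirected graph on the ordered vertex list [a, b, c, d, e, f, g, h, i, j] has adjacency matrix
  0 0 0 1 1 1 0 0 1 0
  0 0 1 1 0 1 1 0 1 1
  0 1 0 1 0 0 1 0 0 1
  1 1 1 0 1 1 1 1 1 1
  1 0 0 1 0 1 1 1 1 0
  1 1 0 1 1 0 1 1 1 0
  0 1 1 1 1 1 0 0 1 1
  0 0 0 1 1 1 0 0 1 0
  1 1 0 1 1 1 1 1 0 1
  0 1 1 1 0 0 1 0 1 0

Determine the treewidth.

4

A width-4 tree decomposition is:
Bags: B1 = {b, d, f, g, i}  B2 = {b, d, g, i, j}  B3 = {d, e, f, g, i}  B4 = {d, e, f, h, i}  B5 = {a, d, e, f, i}  B6 = {b, c, d, g, j}
Tree: B1–B2, B1–B3, B3–B4, B3–B5, B2–B6
Every bag has size at most 5, so the width is 5 − 1 = 4 and tw(G) ≤ 4. Conversely, {b, c, d, g, j} is a clique of size 5, and the vertices of any clique must share a bag in every tree decomposition; so some bag has ≥ 5 vertices and tw(G) ≥ 4. Hence tw(G) = 4 exactly.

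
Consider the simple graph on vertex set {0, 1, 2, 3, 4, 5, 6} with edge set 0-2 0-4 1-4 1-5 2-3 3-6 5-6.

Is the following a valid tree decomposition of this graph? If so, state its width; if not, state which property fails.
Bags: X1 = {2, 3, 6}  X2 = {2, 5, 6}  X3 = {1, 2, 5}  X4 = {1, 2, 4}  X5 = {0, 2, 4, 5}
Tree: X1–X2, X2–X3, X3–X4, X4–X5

No — bags containing vertex 5 are not connected in the tree.

A tree decomposition must satisfy three properties: every vertex lies in some bag; for every edge, both endpoints lie together in some bag; and for every vertex, the bags containing it form a connected subtree. Here bags containing vertex 5 are not connected in the tree, so the decomposition is invalid.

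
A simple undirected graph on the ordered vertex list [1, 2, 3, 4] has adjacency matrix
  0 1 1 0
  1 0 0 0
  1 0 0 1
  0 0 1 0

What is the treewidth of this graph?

A width-1 tree decomposition is:
Bags: B1 = {1, 2}  B2 = {1, 3}  B3 = {3, 4}
Tree: B1–B2, B2–B3
Each bag holds 2 vertices, so the decomposition has width 1, which upper-bounds the treewidth. G has an edge, so its treewidth is at least 1. Hence tw(G) = 1 exactly.

1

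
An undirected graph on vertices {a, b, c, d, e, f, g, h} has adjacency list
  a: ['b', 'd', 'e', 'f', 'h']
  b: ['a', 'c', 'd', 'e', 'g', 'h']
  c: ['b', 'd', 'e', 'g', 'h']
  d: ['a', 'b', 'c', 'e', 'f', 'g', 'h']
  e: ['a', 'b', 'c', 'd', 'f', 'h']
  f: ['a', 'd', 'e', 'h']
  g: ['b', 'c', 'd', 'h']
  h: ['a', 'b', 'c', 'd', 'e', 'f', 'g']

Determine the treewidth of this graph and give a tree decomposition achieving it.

Each bag holds 5 vertices, so the decomposition has width 4, which upper-bounds the treewidth. On the other hand G contains the 5-clique {a, d, e, f, h}. A clique must lie in a single bag of any decomposition, so no decomposition can have width below 4. Therefore the treewidth is 4.

Treewidth 4.
Bags: B1 = {a, d, e, f, h}  B2 = {a, b, d, e, h}  B3 = {b, c, d, e, h}  B4 = {b, c, d, g, h}
Tree: B1–B2, B2–B3, B3–B4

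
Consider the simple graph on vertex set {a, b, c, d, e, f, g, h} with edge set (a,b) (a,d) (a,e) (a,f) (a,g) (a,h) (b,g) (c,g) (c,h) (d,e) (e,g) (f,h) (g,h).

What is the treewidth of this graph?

A width-2 tree decomposition is:
Bags: B1 = {a, b, g}  B2 = {a, g, h}  B3 = {a, f, h}  B4 = {c, g, h}  B5 = {a, e, g}  B6 = {a, d, e}
Tree: B1–B2, B2–B3, B2–B4, B1–B5, B5–B6
Each bag holds 3 vertices, so the decomposition has width 2, which upper-bounds the treewidth. On the other hand G contains the 3-clique {c, g, h}. A clique must lie in a single bag of any decomposition, so no decomposition can have width below 2. The upper and lower bounds meet at 2, so that is the treewidth.

2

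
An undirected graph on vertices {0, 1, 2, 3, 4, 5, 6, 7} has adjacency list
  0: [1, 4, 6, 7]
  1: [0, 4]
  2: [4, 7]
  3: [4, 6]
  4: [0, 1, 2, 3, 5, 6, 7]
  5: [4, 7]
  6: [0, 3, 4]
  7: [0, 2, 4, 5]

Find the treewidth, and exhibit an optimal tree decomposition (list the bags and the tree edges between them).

Treewidth 2.
One such decomposition:
Bags: B1 = {0, 4, 6}  B2 = {0, 4, 7}  B3 = {2, 4, 7}  B4 = {0, 1, 4}  B5 = {4, 5, 7}  B6 = {3, 4, 6}
Tree: B1–B2, B2–B3, B1–B4, B3–B5, B1–B6

Each bag holds 3 vertices, so the decomposition has width 2, which upper-bounds the treewidth. For the lower bound, the 3 vertices {0, 1, 4} are pairwise adjacent, and any tree decomposition puts a clique entirely inside one bag — forcing width ≥ 2. Combining the bounds, tw(G) = 2.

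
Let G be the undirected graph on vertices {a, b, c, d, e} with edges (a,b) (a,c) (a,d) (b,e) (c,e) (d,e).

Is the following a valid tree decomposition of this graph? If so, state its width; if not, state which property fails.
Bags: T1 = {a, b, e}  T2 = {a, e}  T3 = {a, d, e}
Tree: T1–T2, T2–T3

No — vertex c appears in no bag.

A tree decomposition must satisfy three properties: every vertex lies in some bag; for every edge, both endpoints lie together in some bag; and for every vertex, the bags containing it form a connected subtree. Here vertex c appears in no bag, so the decomposition is invalid.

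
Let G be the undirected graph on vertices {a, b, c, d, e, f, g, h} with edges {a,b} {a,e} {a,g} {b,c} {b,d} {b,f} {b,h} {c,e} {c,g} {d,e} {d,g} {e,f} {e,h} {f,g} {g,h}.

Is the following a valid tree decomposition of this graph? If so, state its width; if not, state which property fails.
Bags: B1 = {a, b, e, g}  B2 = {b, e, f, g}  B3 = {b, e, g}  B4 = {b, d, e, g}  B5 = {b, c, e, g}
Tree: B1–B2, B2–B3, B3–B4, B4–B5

A tree decomposition must satisfy three properties: every vertex lies in some bag; for every edge, both endpoints lie together in some bag; and for every vertex, the bags containing it form a connected subtree. Here vertex h appears in no bag, so the decomposition is invalid.

No — vertex h appears in no bag.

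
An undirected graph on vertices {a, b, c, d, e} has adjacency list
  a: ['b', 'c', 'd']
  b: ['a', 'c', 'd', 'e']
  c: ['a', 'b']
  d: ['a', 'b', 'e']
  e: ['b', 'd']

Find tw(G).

A width-2 tree decomposition is:
Bags: B1 = {a, b, c}  B2 = {a, b, d}  B3 = {b, d, e}
Tree: B1–B2, B2–B3
Each bag holds 3 vertices, so the decomposition has width 2, which upper-bounds the treewidth. On the other hand G contains the 3-clique {b, d, e}. A clique must lie in a single bag of any decomposition, so no decomposition can have width below 2. Hence tw(G) = 2 exactly.

2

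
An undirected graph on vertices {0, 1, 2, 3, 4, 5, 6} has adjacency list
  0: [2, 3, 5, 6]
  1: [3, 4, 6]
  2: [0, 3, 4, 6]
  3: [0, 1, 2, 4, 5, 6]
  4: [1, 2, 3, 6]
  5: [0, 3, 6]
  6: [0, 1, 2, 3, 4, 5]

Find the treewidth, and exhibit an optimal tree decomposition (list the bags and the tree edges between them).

The largest bag has 4 vertices, giving width 3; this decomposition certifies tw(G) ≤ 3. For the lower bound, the 4 vertices {0, 2, 3, 6} are pairwise adjacent, and any tree decomposition puts a clique entirely inside one bag — forcing width ≥ 3. The upper and lower bounds meet at 3, so that is the treewidth.

Treewidth 3.
One optimal decomposition is:
Bags: B1 = {1, 3, 4, 6}  B2 = {2, 3, 4, 6}  B3 = {0, 2, 3, 6}  B4 = {0, 3, 5, 6}
Tree: B1–B2, B2–B3, B3–B4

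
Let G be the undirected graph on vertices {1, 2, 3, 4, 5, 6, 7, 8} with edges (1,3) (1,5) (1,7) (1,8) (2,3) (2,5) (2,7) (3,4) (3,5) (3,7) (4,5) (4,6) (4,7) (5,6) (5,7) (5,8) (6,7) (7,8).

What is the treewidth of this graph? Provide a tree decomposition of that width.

The largest bag has 4 vertices, giving width 3; this decomposition certifies tw(G) ≤ 3. For the lower bound, the 4 vertices {1, 5, 7, 8} are pairwise adjacent, and any tree decomposition puts a clique entirely inside one bag — forcing width ≥ 3. Therefore the treewidth is 3.

Treewidth 3.
One such decomposition:
Bags: B1 = {1, 3, 5, 7}  B2 = {3, 4, 5, 7}  B3 = {1, 5, 7, 8}  B4 = {2, 3, 5, 7}  B5 = {4, 5, 6, 7}
Tree: B1–B2, B1–B3, B1–B4, B2–B5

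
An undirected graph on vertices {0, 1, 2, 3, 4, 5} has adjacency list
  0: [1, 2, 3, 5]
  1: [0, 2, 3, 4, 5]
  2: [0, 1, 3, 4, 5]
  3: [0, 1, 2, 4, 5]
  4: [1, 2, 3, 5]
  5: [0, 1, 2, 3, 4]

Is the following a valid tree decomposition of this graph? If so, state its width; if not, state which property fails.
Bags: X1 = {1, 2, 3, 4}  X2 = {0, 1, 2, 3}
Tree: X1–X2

No — vertex 5 appears in no bag.

A tree decomposition must satisfy three properties: every vertex lies in some bag; for every edge, both endpoints lie together in some bag; and for every vertex, the bags containing it form a connected subtree. Here vertex 5 appears in no bag, so the decomposition is invalid.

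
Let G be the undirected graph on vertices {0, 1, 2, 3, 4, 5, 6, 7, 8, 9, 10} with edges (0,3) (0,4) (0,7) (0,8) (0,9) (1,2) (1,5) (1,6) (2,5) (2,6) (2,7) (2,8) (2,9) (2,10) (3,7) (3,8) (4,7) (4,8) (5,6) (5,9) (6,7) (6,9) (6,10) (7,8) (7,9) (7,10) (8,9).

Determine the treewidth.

3

A width-3 tree decomposition is:
Bags: B1 = {1, 2, 5, 6}  B2 = {2, 5, 6, 9}  B3 = {2, 6, 7, 9}  B4 = {2, 7, 8, 9}  B5 = {0, 7, 8, 9}  B6 = {0, 3, 7, 8}  B7 = {0, 4, 7, 8}  B8 = {2, 6, 7, 10}
Tree: B1–B2, B2–B3, B3–B4, B4–B5, B5–B6, B6–B7, B3–B8
Every bag has size at most 4, so the width is 4 − 1 = 3 and tw(G) ≤ 3. On the other hand G contains the 4-clique {1, 2, 5, 6}. A clique must lie in a single bag of any decomposition, so no decomposition can have width below 3. Therefore the treewidth is 3.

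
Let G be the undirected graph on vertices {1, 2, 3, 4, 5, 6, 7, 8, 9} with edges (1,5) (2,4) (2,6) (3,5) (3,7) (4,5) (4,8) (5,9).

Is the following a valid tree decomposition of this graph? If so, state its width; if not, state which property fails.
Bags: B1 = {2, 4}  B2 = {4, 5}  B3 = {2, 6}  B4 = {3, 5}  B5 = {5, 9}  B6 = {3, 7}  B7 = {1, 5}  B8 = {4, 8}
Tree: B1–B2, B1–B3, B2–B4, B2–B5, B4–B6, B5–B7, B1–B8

Yes; width 1.

Checking the three conditions: (i) the bags cover all of {1, 2, 3, 4, 5, 6, 7, 8, 9}; (ii) for each edge, some bag contains both endpoints; (iii) the bags containing any fixed vertex form a subtree. All hold, so the decomposition is valid with width 2 − 1 = 1.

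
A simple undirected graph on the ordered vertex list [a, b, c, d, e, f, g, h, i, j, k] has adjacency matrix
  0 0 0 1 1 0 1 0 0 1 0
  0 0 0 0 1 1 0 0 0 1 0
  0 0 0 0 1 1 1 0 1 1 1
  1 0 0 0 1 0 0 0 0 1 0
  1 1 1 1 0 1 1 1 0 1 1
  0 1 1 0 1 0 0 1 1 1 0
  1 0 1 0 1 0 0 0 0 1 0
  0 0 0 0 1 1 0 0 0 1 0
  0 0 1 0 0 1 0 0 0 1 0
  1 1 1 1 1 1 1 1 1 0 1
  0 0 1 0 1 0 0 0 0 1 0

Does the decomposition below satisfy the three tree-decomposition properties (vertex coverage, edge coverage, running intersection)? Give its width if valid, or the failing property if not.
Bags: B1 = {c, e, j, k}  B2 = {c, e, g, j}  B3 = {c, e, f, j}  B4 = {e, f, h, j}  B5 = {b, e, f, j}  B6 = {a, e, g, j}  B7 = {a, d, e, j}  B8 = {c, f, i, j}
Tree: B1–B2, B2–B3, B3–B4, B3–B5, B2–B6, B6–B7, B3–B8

Checking the three conditions: (i) the bags cover all of {a, b, c, d, e, f, g, h, i, j, k}; (ii) for each edge, some bag contains both endpoints; (iii) the bags containing any fixed vertex form a subtree. All hold, so the decomposition is valid with width 4 − 1 = 3.

Yes; width 3.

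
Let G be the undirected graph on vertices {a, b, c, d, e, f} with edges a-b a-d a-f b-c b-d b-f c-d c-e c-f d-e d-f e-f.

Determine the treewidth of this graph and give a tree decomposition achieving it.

Treewidth 3.
One optimal decomposition is:
Bags: B1 = {a, b, d, f}  B2 = {b, c, d, f}  B3 = {c, d, e, f}
Tree: B1–B2, B2–B3

Every bag has size at most 4, so the width is 4 − 1 = 3 and tw(G) ≤ 3. Conversely, {c, d, e, f} is a clique of size 4, and the vertices of any clique must share a bag in every tree decomposition; so some bag has ≥ 4 vertices and tw(G) ≥ 3. Combining the bounds, tw(G) = 3.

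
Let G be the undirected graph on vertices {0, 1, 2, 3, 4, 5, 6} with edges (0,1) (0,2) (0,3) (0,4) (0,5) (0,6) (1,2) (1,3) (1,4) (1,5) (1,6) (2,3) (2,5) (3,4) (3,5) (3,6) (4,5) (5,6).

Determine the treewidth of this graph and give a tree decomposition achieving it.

Treewidth 4.
One such decomposition:
Bags: B1 = {0, 1, 3, 4, 5}  B2 = {0, 1, 3, 5, 6}  B3 = {0, 1, 2, 3, 5}
Tree: B1–B2, B2–B3

Each bag holds 5 vertices, so the decomposition has width 4, which upper-bounds the treewidth. Conversely, {0, 1, 2, 3, 5} is a clique of size 5, and the vertices of any clique must share a bag in every tree decomposition; so some bag has ≥ 5 vertices and tw(G) ≥ 4. Therefore the treewidth is 4.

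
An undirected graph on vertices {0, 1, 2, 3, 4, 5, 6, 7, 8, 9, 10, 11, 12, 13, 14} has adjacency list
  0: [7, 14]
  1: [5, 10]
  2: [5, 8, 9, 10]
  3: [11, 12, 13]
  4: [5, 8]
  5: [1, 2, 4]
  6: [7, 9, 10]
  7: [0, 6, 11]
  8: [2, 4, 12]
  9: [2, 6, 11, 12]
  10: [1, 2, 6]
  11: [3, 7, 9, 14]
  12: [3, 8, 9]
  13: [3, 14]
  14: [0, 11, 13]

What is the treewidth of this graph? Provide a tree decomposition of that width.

Every bag has size at most 4, so the width is 4 − 1 = 3 and tw(G) ≤ 3. For the lower bound: the 4 vertex sets {1,4,5}, {8}, {2}, {6,9,10,12} are disjoint, each induces a connected subgraph, and every pair is joined by at least one edge of G. Contracting each set to a single vertex therefore yields K_{4} as a minor, and since treewidth is minor-monotone, tw(G) ≥ tw(K_{4}) = 3. Combining the bounds, tw(G) = 3.

Treewidth 3.
Bags: B1 = {1, 4, 5, 8}  B2 = {1, 2, 5, 8}  B3 = {1, 2, 8, 10}  B4 = {2, 8, 10, 12}  B5 = {2, 9, 10, 12}  B6 = {6, 9, 10, 12}  B7 = {3, 6, 9, 12}  B8 = {3, 6, 9, 11}  B9 = {3, 6, 7, 11}  B10 = {3, 7, 11, 13}  B11 = {7, 11, 13, 14}  B12 = {0, 7, 13, 14}
Tree: B1–B2, B2–B3, B3–B4, B4–B5, B5–B6, B6–B7, B7–B8, B8–B9, B9–B10, B10–B11, B11–B12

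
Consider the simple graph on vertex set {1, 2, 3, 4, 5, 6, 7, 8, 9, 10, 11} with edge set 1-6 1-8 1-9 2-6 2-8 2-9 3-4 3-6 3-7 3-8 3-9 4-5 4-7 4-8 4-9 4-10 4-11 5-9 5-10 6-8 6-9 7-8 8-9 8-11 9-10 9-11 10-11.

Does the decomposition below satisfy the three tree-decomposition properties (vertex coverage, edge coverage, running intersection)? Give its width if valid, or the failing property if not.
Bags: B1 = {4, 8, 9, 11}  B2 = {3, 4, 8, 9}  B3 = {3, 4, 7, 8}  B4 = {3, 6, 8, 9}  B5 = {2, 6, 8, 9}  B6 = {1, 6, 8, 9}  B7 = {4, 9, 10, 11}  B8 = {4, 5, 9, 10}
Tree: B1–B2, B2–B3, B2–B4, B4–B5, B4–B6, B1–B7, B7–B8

Yes; width 3.

Every vertex of G appears in some bag (union = {1, 2, 3, 4, 5, 6, 7, 8, 9, 10, 11}); every edge is covered by a bag; and for each vertex v the set of bags containing v is connected in the bag tree. The decomposition is therefore valid. The largest bag has 4 vertices, so the width is 3.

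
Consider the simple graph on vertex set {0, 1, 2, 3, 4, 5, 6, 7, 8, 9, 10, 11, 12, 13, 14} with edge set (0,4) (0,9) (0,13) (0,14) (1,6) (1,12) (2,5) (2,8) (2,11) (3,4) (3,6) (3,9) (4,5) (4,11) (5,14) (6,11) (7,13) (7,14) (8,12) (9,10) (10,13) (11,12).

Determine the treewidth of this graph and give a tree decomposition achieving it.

The largest bag has 4 vertices, giving width 3; this decomposition certifies tw(G) ≤ 3. For the lower bound: the 4 vertex sets {7,10,13}, {14}, {0}, {3,4,5,9} are disjoint, each induces a connected subgraph, and every pair is joined by at least one edge of G. Contracting each set to a single vertex therefore yields K_{4} as a minor, and since treewidth is minor-monotone, tw(G) ≥ tw(K_{4}) = 3. Therefore the treewidth is 3.

Treewidth 3.
One such decomposition:
Bags: B1 = {7, 10, 13, 14}  B2 = {0, 10, 13, 14}  B3 = {0, 9, 10, 14}  B4 = {0, 5, 9, 14}  B5 = {0, 4, 5, 9}  B6 = {3, 4, 5, 9}  B7 = {2, 3, 4, 5}  B8 = {2, 3, 4, 11}  B9 = {2, 3, 6, 11}  B10 = {2, 6, 8, 11}  B11 = {6, 8, 11, 12}  B12 = {1, 6, 8, 12}
Tree: B1–B2, B2–B3, B3–B4, B4–B5, B5–B6, B6–B7, B7–B8, B8–B9, B9–B10, B10–B11, B11–B12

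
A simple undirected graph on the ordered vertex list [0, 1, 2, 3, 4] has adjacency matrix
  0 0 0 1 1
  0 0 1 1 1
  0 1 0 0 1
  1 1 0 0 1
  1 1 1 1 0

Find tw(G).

A width-2 tree decomposition is:
Bags: B1 = {1, 3, 4}  B2 = {1, 2, 4}  B3 = {0, 3, 4}
Tree: B1–B2, B1–B3
The largest bag has 3 vertices, giving width 2; this decomposition certifies tw(G) ≤ 2. On the other hand G contains the 3-clique {0, 3, 4}. A clique must lie in a single bag of any decomposition, so no decomposition can have width below 2. The upper and lower bounds meet at 2, so that is the treewidth.

2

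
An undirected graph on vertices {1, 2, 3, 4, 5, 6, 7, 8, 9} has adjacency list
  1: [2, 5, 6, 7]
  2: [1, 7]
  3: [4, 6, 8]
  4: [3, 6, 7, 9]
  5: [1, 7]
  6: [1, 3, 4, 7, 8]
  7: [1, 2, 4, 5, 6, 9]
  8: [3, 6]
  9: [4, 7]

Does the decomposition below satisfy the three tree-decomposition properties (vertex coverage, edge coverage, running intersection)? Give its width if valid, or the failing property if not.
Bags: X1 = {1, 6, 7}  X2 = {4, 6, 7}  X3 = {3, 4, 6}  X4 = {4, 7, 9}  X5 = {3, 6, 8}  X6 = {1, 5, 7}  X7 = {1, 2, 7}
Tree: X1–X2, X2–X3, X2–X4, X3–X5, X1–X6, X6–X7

Checking the three conditions: (i) the bags cover all of {1, 2, 3, 4, 5, 6, 7, 8, 9}; (ii) for each edge, some bag contains both endpoints; (iii) the bags containing any fixed vertex form a subtree. All hold, so the decomposition is valid with width 3 − 1 = 2.

Yes; width 2.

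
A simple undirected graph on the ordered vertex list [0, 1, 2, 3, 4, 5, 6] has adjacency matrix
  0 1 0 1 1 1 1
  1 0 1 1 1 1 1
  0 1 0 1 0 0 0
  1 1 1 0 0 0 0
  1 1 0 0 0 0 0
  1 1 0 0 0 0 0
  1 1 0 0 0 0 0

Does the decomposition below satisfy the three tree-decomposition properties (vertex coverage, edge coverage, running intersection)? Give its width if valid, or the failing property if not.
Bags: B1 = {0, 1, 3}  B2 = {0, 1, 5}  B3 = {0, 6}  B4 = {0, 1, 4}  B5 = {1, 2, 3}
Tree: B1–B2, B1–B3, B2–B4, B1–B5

A tree decomposition must satisfy three properties: every vertex lies in some bag; for every edge, both endpoints lie together in some bag; and for every vertex, the bags containing it form a connected subtree. Here edge (1,6) lies in no bag, so the decomposition is invalid.

No — edge (1,6) lies in no bag.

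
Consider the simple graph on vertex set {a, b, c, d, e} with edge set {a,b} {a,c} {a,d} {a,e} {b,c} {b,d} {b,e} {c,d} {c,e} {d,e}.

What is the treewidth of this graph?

A width-4 tree decomposition is:
Bags: B1 = {a, b, c, d, e}
Tree: (single bag)
A single bag containing all 5 vertices is trivially a valid decomposition of width 4. Conversely, {a, b, c, d, e} is a clique of size 5, and the vertices of any clique must share a bag in every tree decomposition; so some bag has ≥ 5 vertices and tw(G) ≥ 4. The upper and lower bounds meet at 4, so that is the treewidth.

4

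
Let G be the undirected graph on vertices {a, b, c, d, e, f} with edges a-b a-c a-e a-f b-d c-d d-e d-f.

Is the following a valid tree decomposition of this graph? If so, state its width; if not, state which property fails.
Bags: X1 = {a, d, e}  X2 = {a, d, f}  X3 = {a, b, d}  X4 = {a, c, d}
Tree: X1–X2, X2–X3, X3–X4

Checking the three conditions: (i) the bags cover all of {a, b, c, d, e, f}; (ii) for each edge, some bag contains both endpoints; (iii) the bags containing any fixed vertex form a subtree. All hold, so the decomposition is valid with width 3 − 1 = 2.

Yes; width 2.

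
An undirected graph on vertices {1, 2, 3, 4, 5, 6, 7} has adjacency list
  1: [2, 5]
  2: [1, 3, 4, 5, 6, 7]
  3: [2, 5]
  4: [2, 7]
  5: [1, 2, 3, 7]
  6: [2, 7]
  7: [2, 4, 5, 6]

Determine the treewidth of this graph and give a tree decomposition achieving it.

Each bag holds 3 vertices, so the decomposition has width 2, which upper-bounds the treewidth. For the lower bound, the 3 vertices {2, 4, 7} are pairwise adjacent, and any tree decomposition puts a clique entirely inside one bag — forcing width ≥ 2. Hence tw(G) = 2 exactly.

Treewidth 2.
Bags: B1 = {2, 5, 7}  B2 = {2, 3, 5}  B3 = {1, 2, 5}  B4 = {2, 6, 7}  B5 = {2, 4, 7}
Tree: B1–B2, B1–B3, B1–B4, B1–B5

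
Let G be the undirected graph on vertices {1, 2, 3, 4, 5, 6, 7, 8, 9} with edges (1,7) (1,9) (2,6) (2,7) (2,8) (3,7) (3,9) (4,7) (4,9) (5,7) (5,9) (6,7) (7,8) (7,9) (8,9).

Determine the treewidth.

A width-2 tree decomposition is:
Bags: B1 = {2, 7, 8}  B2 = {7, 8, 9}  B3 = {4, 7, 9}  B4 = {3, 7, 9}  B5 = {2, 6, 7}  B6 = {5, 7, 9}  B7 = {1, 7, 9}
Tree: B1–B2, B2–B3, B2–B4, B1–B5, B2–B6, B6–B7
Every bag has size at most 3, so the width is 3 − 1 = 2 and tw(G) ≤ 2. On the other hand G contains the 3-clique {1, 7, 9}. A clique must lie in a single bag of any decomposition, so no decomposition can have width below 2. Therefore the treewidth is 2.

2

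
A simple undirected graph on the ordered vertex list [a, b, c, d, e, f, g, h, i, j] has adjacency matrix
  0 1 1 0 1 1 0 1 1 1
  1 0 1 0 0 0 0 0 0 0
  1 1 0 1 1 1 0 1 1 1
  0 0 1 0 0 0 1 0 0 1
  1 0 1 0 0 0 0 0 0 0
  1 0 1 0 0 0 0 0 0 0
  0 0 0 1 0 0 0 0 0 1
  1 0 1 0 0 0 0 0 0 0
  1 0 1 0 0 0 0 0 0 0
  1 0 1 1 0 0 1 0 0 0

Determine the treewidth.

A width-2 tree decomposition is:
Bags: B1 = {a, c, h}  B2 = {a, c, e}  B3 = {a, b, c}  B4 = {a, c, j}  B5 = {a, c, f}  B6 = {c, d, j}  B7 = {d, g, j}  B8 = {a, c, i}
Tree: B1–B2, B1–B3, B2–B4, B2–B5, B4–B6, B6–B7, B4–B8
Each bag holds 3 vertices, so the decomposition has width 2, which upper-bounds the treewidth. On the other hand G contains the 3-clique {d, g, j}. A clique must lie in a single bag of any decomposition, so no decomposition can have width below 2. Therefore the treewidth is 2.

2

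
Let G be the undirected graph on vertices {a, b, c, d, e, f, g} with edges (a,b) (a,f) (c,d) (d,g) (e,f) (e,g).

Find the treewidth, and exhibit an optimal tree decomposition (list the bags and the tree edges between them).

Treewidth 1.
One such decomposition:
Bags: B1 = {a, b}  B2 = {a, f}  B3 = {e, f}  B4 = {e, g}  B5 = {d, g}  B6 = {c, d}
Tree: B1–B2, B2–B3, B3–B4, B4–B5, B5–B6

The largest bag has 2 vertices, giving width 1; this decomposition certifies tw(G) ≤ 1. Any graph with an edge has treewidth ≥ 1, and G has the edge b–a. Hence tw(G) = 1 exactly.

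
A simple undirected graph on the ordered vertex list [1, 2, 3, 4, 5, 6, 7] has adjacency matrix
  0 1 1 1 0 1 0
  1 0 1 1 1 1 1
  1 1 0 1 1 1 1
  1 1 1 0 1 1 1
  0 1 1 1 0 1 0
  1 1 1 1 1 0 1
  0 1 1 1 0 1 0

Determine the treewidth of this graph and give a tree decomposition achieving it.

Treewidth 4.
Bags: B1 = {2, 3, 4, 5, 6}  B2 = {1, 2, 3, 4, 6}  B3 = {2, 3, 4, 6, 7}
Tree: B1–B2, B2–B3

Every bag has size at most 5, so the width is 5 − 1 = 4 and tw(G) ≤ 4. Conversely, {1, 2, 3, 4, 6} is a clique of size 5, and the vertices of any clique must share a bag in every tree decomposition; so some bag has ≥ 5 vertices and tw(G) ≥ 4. Combining the bounds, tw(G) = 4.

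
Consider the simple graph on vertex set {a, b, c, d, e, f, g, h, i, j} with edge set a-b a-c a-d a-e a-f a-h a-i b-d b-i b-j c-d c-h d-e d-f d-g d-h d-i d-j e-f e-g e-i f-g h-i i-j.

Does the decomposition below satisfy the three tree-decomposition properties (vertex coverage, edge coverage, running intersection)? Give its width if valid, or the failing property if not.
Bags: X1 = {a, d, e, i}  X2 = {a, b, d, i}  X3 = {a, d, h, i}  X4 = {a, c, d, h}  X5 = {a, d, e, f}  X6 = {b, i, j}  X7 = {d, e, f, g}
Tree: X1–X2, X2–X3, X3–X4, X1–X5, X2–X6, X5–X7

A tree decomposition must satisfy three properties: every vertex lies in some bag; for every edge, both endpoints lie together in some bag; and for every vertex, the bags containing it form a connected subtree. Here edge (d,j) lies in no bag, so the decomposition is invalid.

No — edge (d,j) lies in no bag.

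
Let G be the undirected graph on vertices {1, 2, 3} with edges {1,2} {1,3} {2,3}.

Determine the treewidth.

2

A width-2 tree decomposition is:
Bags: B1 = {1, 2, 3}
Tree: (single bag)
With just one bag of size 3, the width is 3 − 1 = 2, so tw(G) ≤ 2. For the lower bound, the 3 vertices {1, 2, 3} are pairwise adjacent, and any tree decomposition puts a clique entirely inside one bag — forcing width ≥ 2. Hence tw(G) = 2 exactly.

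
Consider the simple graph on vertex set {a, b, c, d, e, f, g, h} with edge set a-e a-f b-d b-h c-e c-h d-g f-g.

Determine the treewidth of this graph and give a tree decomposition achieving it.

Treewidth 2.
One optimal decomposition is:
Bags: B1 = {c, e, h}  B2 = {b, e, h}  B3 = {b, d, e}  B4 = {d, e, g}  B5 = {e, f, g}  B6 = {a, e, f}
Tree: B1–B2, B2–B3, B3–B4, B4–B5, B5–B6

Every bag has size at most 3, so the width is 3 − 1 = 2 and tw(G) ≤ 2. The edges e–c–h–b–d–g–f–a–e form a cycle, so G is not a tree and its treewidth is at least 2. The upper and lower bounds meet at 2, so that is the treewidth.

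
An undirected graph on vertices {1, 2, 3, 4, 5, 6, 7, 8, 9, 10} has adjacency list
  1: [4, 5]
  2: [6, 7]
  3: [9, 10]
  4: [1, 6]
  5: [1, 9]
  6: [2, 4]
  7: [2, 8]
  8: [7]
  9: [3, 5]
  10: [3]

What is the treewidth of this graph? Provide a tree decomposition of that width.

Each bag holds 2 vertices, so the decomposition has width 1, which upper-bounds the treewidth. G has an edge, so its treewidth is at least 1. Combining the bounds, tw(G) = 1.

Treewidth 1.
One such decomposition:
Bags: B1 = {3, 10}  B2 = {3, 9}  B3 = {5, 9}  B4 = {1, 5}  B5 = {1, 4}  B6 = {4, 6}  B7 = {2, 6}  B8 = {2, 7}  B9 = {7, 8}
Tree: B1–B2, B2–B3, B3–B4, B4–B5, B5–B6, B6–B7, B7–B8, B8–B9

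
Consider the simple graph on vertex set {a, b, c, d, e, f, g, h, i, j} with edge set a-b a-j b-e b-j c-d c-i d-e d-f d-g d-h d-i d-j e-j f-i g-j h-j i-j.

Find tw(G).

A width-2 tree decomposition is:
Bags: B1 = {d, e, j}  B2 = {d, i, j}  B3 = {d, h, j}  B4 = {b, e, j}  B5 = {d, f, i}  B6 = {a, b, j}  B7 = {d, g, j}  B8 = {c, d, i}
Tree: B1–B2, B1–B3, B1–B4, B2–B5, B4–B6, B3–B7, B5–B8
Every bag has size at most 3, so the width is 3 − 1 = 2 and tw(G) ≤ 2. Conversely, {d, g, j} is a clique of size 3, and the vertices of any clique must share a bag in every tree decomposition; so some bag has ≥ 3 vertices and tw(G) ≥ 2. Therefore the treewidth is 2.

2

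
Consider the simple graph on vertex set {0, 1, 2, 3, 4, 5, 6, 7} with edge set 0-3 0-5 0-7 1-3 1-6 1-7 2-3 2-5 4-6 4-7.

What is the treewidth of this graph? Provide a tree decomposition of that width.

Treewidth 2.
One such decomposition:
Bags: B1 = {4, 6, 7}  B2 = {1, 6, 7}  B3 = {0, 1, 7}  B4 = {0, 1, 3}  B5 = {0, 3, 5}  B6 = {2, 3, 5}
Tree: B1–B2, B2–B3, B3–B4, B4–B5, B5–B6

The largest bag has 3 vertices, giving width 2; this decomposition certifies tw(G) ≤ 2. For the lower bound, G contains the cycle 4–6–1–7–4, so G is not a forest; only forests have treewidth ≤ 1, hence tw(G) ≥ 2. Combining the bounds, tw(G) = 2.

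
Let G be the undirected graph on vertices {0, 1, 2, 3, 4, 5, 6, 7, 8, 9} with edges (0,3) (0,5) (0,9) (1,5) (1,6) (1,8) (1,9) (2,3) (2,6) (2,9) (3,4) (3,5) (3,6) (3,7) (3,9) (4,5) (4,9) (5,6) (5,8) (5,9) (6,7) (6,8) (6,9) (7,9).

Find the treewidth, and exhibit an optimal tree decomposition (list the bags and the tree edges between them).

Treewidth 3.
One such decomposition:
Bags: B1 = {1, 5, 6, 9}  B2 = {3, 5, 6, 9}  B3 = {2, 3, 6, 9}  B4 = {1, 5, 6, 8}  B5 = {0, 3, 5, 9}  B6 = {3, 6, 7, 9}  B7 = {3, 4, 5, 9}
Tree: B1–B2, B2–B3, B1–B4, B2–B5, B3–B6, B2–B7

Each bag holds 4 vertices, so the decomposition has width 3, which upper-bounds the treewidth. Conversely, {1, 5, 6, 8} is a clique of size 4, and the vertices of any clique must share a bag in every tree decomposition; so some bag has ≥ 4 vertices and tw(G) ≥ 3. Combining the bounds, tw(G) = 3.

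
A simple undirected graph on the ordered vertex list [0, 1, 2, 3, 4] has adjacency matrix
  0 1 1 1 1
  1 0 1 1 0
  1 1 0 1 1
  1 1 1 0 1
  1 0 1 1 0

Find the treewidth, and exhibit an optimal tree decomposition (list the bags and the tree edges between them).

Treewidth 3.
One optimal decomposition is:
Bags: B1 = {0, 1, 2, 3}  B2 = {0, 2, 3, 4}
Tree: B1–B2

Every bag has size at most 4, so the width is 4 − 1 = 3 and tw(G) ≤ 3. On the other hand G contains the 4-clique {0, 1, 2, 3}. A clique must lie in a single bag of any decomposition, so no decomposition can have width below 3. Combining the bounds, tw(G) = 3.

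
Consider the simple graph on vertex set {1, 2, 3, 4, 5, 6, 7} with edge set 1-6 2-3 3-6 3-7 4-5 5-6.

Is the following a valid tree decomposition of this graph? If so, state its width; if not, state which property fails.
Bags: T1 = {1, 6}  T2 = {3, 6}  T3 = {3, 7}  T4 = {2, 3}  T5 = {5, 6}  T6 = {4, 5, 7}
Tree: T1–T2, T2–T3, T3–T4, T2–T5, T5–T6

A tree decomposition must satisfy three properties: every vertex lies in some bag; for every edge, both endpoints lie together in some bag; and for every vertex, the bags containing it form a connected subtree. Here bags containing vertex 7 are not connected in the tree, so the decomposition is invalid.

No — bags containing vertex 7 are not connected in the tree.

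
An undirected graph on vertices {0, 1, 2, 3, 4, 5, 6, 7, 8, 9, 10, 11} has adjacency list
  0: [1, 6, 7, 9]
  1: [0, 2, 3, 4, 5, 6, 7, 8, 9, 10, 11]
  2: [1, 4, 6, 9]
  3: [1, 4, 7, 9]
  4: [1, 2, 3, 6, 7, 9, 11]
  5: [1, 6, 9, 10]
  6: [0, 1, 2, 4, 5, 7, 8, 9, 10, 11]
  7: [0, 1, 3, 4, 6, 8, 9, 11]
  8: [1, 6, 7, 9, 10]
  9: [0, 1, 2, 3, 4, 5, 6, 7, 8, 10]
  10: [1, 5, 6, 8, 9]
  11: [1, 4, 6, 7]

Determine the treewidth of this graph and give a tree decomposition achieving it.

Treewidth 4.
Bags: B1 = {0, 1, 6, 7, 9}  B2 = {1, 4, 6, 7, 9}  B3 = {1, 4, 6, 7, 11}  B4 = {1, 3, 4, 7, 9}  B5 = {1, 6, 7, 8, 9}  B6 = {1, 2, 4, 6, 9}  B7 = {1, 6, 8, 9, 10}  B8 = {1, 5, 6, 9, 10}
Tree: B1–B2, B2–B3, B2–B4, B1–B5, B2–B6, B5–B7, B7–B8

Each bag holds 5 vertices, so the decomposition has width 4, which upper-bounds the treewidth. For the lower bound, the 5 vertices {1, 3, 4, 7, 9} are pairwise adjacent, and any tree decomposition puts a clique entirely inside one bag — forcing width ≥ 4. Therefore the treewidth is 4.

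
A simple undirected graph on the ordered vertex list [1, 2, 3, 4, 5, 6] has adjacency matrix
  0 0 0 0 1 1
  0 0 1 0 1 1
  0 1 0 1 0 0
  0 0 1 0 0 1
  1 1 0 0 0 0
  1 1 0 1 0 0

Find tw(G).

2

A width-2 tree decomposition is:
Bags: B1 = {1, 5, 6}  B2 = {2, 5, 6}  B3 = {2, 4, 6}  B4 = {2, 3, 4}
Tree: B1–B2, B2–B3, B3–B4
Each bag holds 3 vertices, so the decomposition has width 2, which upper-bounds the treewidth. The edges 1–5–2–6–1 form a cycle, so G is not a tree and its treewidth is at least 2. Hence tw(G) = 2 exactly.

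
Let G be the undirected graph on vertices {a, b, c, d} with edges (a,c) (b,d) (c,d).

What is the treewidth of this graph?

A width-1 tree decomposition is:
Bags: B1 = {b, d}  B2 = {c, d}  B3 = {a, c}
Tree: B1–B2, B2–B3
Every bag has size at most 2, so the width is 2 − 1 = 1 and tw(G) ≤ 1. Since G has at least one edge (e.g. b–d), it is not an edgeless graph, so tw(G) ≥ 1. Combining the bounds, tw(G) = 1.

1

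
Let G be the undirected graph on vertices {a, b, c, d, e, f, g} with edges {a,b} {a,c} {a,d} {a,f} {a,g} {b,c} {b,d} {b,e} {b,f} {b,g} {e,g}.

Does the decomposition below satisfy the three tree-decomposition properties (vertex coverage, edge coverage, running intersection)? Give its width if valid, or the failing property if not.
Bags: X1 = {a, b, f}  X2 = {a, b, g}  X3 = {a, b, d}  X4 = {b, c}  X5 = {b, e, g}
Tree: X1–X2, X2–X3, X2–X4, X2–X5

No — edge (a,c) lies in no bag.

A tree decomposition must satisfy three properties: every vertex lies in some bag; for every edge, both endpoints lie together in some bag; and for every vertex, the bags containing it form a connected subtree. Here edge (a,c) lies in no bag, so the decomposition is invalid.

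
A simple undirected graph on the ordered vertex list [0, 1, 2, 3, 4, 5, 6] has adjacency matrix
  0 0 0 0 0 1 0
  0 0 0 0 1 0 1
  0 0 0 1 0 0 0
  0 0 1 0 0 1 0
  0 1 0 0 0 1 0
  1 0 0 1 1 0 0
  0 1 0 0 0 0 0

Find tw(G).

1

A width-1 tree decomposition is:
Bags: B1 = {4, 5}  B2 = {1, 4}  B3 = {1, 6}  B4 = {3, 5}  B5 = {2, 3}  B6 = {0, 5}
Tree: B1–B2, B2–B3, B1–B4, B4–B5, B1–B6
The largest bag has 2 vertices, giving width 1; this decomposition certifies tw(G) ≤ 1. Any graph with an edge has treewidth ≥ 1, and G has the edge 5–4. Combining the bounds, tw(G) = 1.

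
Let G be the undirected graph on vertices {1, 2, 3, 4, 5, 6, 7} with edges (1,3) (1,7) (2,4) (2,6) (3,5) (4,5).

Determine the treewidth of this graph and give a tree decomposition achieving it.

Treewidth 1.
One optimal decomposition is:
Bags: B1 = {1, 7}  B2 = {1, 3}  B3 = {3, 5}  B4 = {4, 5}  B5 = {2, 4}  B6 = {2, 6}
Tree: B1–B2, B2–B3, B3–B4, B4–B5, B5–B6

Each bag holds 2 vertices, so the decomposition has width 1, which upper-bounds the treewidth. Any graph with an edge has treewidth ≥ 1, and G has the edge 7–1. Combining the bounds, tw(G) = 1.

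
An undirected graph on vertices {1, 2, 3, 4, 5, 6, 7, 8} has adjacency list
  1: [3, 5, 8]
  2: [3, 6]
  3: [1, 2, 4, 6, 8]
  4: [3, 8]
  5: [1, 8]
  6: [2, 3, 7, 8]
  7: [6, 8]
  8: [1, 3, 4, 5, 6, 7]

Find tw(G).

A width-2 tree decomposition is:
Bags: B1 = {3, 6, 8}  B2 = {1, 3, 8}  B3 = {3, 4, 8}  B4 = {2, 3, 6}  B5 = {6, 7, 8}  B6 = {1, 5, 8}
Tree: B1–B2, B1–B3, B1–B4, B1–B5, B2–B6
Each bag holds 3 vertices, so the decomposition has width 2, which upper-bounds the treewidth. Conversely, {1, 3, 8} is a clique of size 3, and the vertices of any clique must share a bag in every tree decomposition; so some bag has ≥ 3 vertices and tw(G) ≥ 2. Hence tw(G) = 2 exactly.

2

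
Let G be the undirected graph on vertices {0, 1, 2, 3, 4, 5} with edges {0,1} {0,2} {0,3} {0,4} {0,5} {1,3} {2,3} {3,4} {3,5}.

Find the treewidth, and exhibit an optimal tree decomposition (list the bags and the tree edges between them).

The largest bag has 3 vertices, giving width 2; this decomposition certifies tw(G) ≤ 2. For the lower bound, the 3 vertices {0, 1, 3} are pairwise adjacent, and any tree decomposition puts a clique entirely inside one bag — forcing width ≥ 2. Therefore the treewidth is 2.

Treewidth 2.
One optimal decomposition is:
Bags: B1 = {0, 1, 3}  B2 = {0, 3, 5}  B3 = {0, 3, 4}  B4 = {0, 2, 3}
Tree: B1–B2, B2–B3, B1–B4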